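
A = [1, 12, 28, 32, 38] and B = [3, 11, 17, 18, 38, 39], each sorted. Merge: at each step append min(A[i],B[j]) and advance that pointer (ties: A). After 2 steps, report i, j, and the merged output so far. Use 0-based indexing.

i=0 j=0: A[i]=1<=B[j]=3 take 1, i++
i=1 j=0: A[i]=12>B[j]=3 take 3, j++

i=1, j=1, merged so far=[1, 3]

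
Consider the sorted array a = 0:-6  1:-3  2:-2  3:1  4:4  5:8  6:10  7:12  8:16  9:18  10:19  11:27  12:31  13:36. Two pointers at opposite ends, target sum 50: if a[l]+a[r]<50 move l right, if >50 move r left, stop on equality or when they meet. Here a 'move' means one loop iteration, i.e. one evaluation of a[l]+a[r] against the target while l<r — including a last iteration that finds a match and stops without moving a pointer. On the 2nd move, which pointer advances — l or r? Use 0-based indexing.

l=0 r=13: -6+36=30 <50, l++
l=1 r=13: -3+36=33 <50, l++

l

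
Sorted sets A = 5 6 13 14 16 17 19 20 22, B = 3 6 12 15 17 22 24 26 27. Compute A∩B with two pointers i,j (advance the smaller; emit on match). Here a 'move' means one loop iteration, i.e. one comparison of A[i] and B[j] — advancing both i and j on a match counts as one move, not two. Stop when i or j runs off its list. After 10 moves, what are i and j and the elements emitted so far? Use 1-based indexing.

i=8, j=6, emitted=[6, 17]

[i=1,j=1] 5>3 → j++
[i=1,j=2] 5<6 → i++
[i=2,j=2] 6==6 emit → i++,j++
[i=3,j=3] 13>12 → j++
[i=3,j=4] 13<15 → i++
[i=4,j=4] 14<15 → i++
[i=5,j=4] 16>15 → j++
[i=5,j=5] 16<17 → i++
[i=6,j=5] 17==17 emit → i++,j++
[i=7,j=6] 19<22 → i++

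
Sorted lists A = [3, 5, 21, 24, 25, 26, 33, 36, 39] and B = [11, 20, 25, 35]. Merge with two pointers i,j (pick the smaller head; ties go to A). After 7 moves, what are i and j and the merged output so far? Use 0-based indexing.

[i=0,j=0] A[i]=3<=B[j]=11 take 3 → i++
[i=1,j=0] A[i]=5<=B[j]=11 take 5 → i++
[i=2,j=0] A[i]=21>B[j]=11 take 11 → j++
[i=2,j=1] A[i]=21>B[j]=20 take 20 → j++
[i=2,j=2] A[i]=21<=B[j]=25 take 21 → i++
[i=3,j=2] A[i]=24<=B[j]=25 take 24 → i++
[i=4,j=2] A[i]=25<=B[j]=25 take 25 → i++

i=5, j=2, merged so far=[3, 5, 11, 20, 21, 24, 25]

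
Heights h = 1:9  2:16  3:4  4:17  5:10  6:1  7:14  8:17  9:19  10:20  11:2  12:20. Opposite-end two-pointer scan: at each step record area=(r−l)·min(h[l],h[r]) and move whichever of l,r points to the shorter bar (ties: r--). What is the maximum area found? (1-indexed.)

max area = 160

l=1 r=12: min(9,20)*11=99 best=99 *, l++
l=2 r=12: min(16,20)*10=160 best=160 *, l++
l=3 r=12: min(4,20)*9=36 best=160, l++
l=4 r=12: min(17,20)*8=136 best=160, l++
l=5 r=12: min(10,20)*7=70 best=160, l++
l=6 r=12: min(1,20)*6=6 best=160, l++
l=7 r=12: min(14,20)*5=70 best=160, l++
l=8 r=12: min(17,20)*4=68 best=160, l++
l=9 r=12: min(19,20)*3=57 best=160, l++
l=10 r=12: min(20,20)*2=40 best=160, r--
l=10 r=11: min(20,2)*1=2 best=160, r--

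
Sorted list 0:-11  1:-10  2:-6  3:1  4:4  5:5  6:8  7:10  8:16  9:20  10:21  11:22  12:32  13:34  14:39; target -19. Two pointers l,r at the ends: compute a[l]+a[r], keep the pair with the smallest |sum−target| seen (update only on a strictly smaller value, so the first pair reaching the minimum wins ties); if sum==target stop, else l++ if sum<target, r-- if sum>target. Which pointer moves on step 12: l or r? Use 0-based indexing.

l=0 r=14: -11+39=28 d=47 *, r--
l=0 r=13: -11+34=23 d=42 *, r--
l=0 r=12: -11+32=21 d=40 *, r--
l=0 r=11: -11+22=11 d=30 *, r--
l=0 r=10: -11+21=10 d=29 *, r--
l=0 r=9: -11+20=9 d=28 *, r--
l=0 r=8: -11+16=5 d=24 *, r--
l=0 r=7: -11+10=-1 d=18 *, r--
l=0 r=6: -11+8=-3 d=16 *, r--
l=0 r=5: -11+5=-6 d=13 *, r--
l=0 r=4: -11+4=-7 d=12 *, r--
l=0 r=3: -11+1=-10 d=9 *, r--

r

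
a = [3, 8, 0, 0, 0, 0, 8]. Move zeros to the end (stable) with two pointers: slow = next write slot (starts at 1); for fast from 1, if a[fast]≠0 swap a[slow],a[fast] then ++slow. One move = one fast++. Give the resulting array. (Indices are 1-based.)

(s=1,f=1) a[fast]=3≠0 swap→a[1]=3 → slow++,fast++
(s=2,f=2) a[fast]=8≠0 swap→a[2]=8 → slow++,fast++
(s=3,f=3) a[fast]=0 → fast++
(s=3,f=4) a[fast]=0 → fast++
(s=3,f=5) a[fast]=0 → fast++
(s=3,f=6) a[fast]=0 → fast++
(s=3,f=7) a[fast]=8≠0 swap→a[3]=8 → slow++,fast++

[3, 8, 8, 0, 0, 0, 0]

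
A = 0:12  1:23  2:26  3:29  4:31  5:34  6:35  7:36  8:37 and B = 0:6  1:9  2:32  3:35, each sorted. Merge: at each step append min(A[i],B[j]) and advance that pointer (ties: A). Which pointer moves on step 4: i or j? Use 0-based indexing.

[i=0,j=0] A[i]=12>B[j]=6 take 6 → j++
[i=0,j=1] A[i]=12>B[j]=9 take 9 → j++
[i=0,j=2] A[i]=12<=B[j]=32 take 12 → i++
[i=1,j=2] A[i]=23<=B[j]=32 take 23 → i++

i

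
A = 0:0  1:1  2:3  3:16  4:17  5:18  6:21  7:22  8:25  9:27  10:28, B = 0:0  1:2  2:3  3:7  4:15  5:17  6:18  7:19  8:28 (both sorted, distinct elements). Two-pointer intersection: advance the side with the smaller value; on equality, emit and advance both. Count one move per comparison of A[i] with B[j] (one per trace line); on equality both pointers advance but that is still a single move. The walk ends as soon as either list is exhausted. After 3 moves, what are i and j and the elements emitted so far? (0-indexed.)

i=2, j=2, emitted=[0]

i=0 j=0: 0==0 emit, i++,j++
i=1 j=1: 1<2, i++
i=2 j=1: 3>2, j++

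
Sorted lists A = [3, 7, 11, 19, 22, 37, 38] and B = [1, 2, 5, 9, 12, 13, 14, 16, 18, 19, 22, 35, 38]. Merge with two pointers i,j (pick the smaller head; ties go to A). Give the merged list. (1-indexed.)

i=1 j=1: A[i]=3>B[j]=1 take 1, j++
i=1 j=2: A[i]=3>B[j]=2 take 2, j++
i=1 j=3: A[i]=3<=B[j]=5 take 3, i++
i=2 j=3: A[i]=7>B[j]=5 take 5, j++
i=2 j=4: A[i]=7<=B[j]=9 take 7, i++
i=3 j=4: A[i]=11>B[j]=9 take 9, j++
i=3 j=5: A[i]=11<=B[j]=12 take 11, i++
i=4 j=5: A[i]=19>B[j]=12 take 12, j++
i=4 j=6: A[i]=19>B[j]=13 take 13, j++
i=4 j=7: A[i]=19>B[j]=14 take 14, j++
i=4 j=8: A[i]=19>B[j]=16 take 16, j++
i=4 j=9: A[i]=19>B[j]=18 take 18, j++
i=4 j=10: A[i]=19<=B[j]=19 take 19, i++
i=5 j=10: A[i]=22>B[j]=19 take 19, j++
i=5 j=11: A[i]=22<=B[j]=22 take 22, i++
i=6 j=11: A[i]=37>B[j]=22 take 22, j++
i=6 j=12: A[i]=37>B[j]=35 take 35, j++
i=6 j=13: A[i]=37<=B[j]=38 take 37, i++
i=7 j=13: A[i]=38<=B[j]=38 take 38, i++
i=8 j=13: A done, take B[j]=38, j++

[1, 2, 3, 5, 7, 9, 11, 12, 13, 14, 16, 18, 19, 19, 22, 22, 35, 37, 38, 38]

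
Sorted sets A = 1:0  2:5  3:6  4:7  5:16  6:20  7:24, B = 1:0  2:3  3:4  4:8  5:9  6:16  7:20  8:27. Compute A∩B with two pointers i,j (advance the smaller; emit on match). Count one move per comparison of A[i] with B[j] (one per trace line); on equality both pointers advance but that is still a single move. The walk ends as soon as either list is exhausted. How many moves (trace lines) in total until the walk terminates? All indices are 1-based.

[i=1,j=1] 0==0 emit → i++,j++
[i=2,j=2] 5>3 → j++
[i=2,j=3] 5>4 → j++
[i=2,j=4] 5<8 → i++
[i=3,j=4] 6<8 → i++
[i=4,j=4] 7<8 → i++
[i=5,j=4] 16>8 → j++
[i=5,j=5] 16>9 → j++
[i=5,j=6] 16==16 emit → i++,j++
[i=6,j=7] 20==20 emit → i++,j++
[i=7,j=8] 24<27 → i++

11 moves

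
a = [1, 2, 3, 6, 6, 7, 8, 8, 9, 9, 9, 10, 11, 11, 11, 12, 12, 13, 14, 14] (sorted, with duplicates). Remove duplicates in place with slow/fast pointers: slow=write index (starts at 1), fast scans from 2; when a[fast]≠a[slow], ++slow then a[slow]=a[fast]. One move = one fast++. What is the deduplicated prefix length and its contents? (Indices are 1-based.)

length 12; prefix = [1, 2, 3, 6, 7, 8, 9, 10, 11, 12, 13, 14]

(s=1,f=2) a[fast]=2≠a[slow]=1 write a[2]=2 → slow++,fast++
(s=2,f=3) a[fast]=3≠a[slow]=2 write a[3]=3 → slow++,fast++
(s=3,f=4) a[fast]=6≠a[slow]=3 write a[4]=6 → slow++,fast++
(s=4,f=5) a[fast]=6=a[slow] dup → fast++
(s=4,f=6) a[fast]=7≠a[slow]=6 write a[5]=7 → slow++,fast++
(s=5,f=7) a[fast]=8≠a[slow]=7 write a[6]=8 → slow++,fast++
(s=6,f=8) a[fast]=8=a[slow] dup → fast++
(s=6,f=9) a[fast]=9≠a[slow]=8 write a[7]=9 → slow++,fast++
(s=7,f=10) a[fast]=9=a[slow] dup → fast++
(s=7,f=11) a[fast]=9=a[slow] dup → fast++
(s=7,f=12) a[fast]=10≠a[slow]=9 write a[8]=10 → slow++,fast++
(s=8,f=13) a[fast]=11≠a[slow]=10 write a[9]=11 → slow++,fast++
(s=9,f=14) a[fast]=11=a[slow] dup → fast++
(s=9,f=15) a[fast]=11=a[slow] dup → fast++
(s=9,f=16) a[fast]=12≠a[slow]=11 write a[10]=12 → slow++,fast++
(s=10,f=17) a[fast]=12=a[slow] dup → fast++
(s=10,f=18) a[fast]=13≠a[slow]=12 write a[11]=13 → slow++,fast++
(s=11,f=19) a[fast]=14≠a[slow]=13 write a[12]=14 → slow++,fast++
(s=12,f=20) a[fast]=14=a[slow] dup → fast++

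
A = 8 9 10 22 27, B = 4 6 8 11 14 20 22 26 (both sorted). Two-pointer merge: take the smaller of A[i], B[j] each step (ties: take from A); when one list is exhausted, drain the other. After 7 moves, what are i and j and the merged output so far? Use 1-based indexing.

i=4, j=5, merged so far=[4, 6, 8, 8, 9, 10, 11]

i=1 j=1: A[i]=8>B[j]=4 take 4, j++
i=1 j=2: A[i]=8>B[j]=6 take 6, j++
i=1 j=3: A[i]=8<=B[j]=8 take 8, i++
i=2 j=3: A[i]=9>B[j]=8 take 8, j++
i=2 j=4: A[i]=9<=B[j]=11 take 9, i++
i=3 j=4: A[i]=10<=B[j]=11 take 10, i++
i=4 j=4: A[i]=22>B[j]=11 take 11, j++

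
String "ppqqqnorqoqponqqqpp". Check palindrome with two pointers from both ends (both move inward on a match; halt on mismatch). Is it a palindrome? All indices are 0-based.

not a palindrome (mismatch at 7,11)

l=0 r=18: 'p'=='p', l++,r--
l=1 r=17: 'p'=='p', l++,r--
l=2 r=16: 'q'=='q', l++,r--
l=3 r=15: 'q'=='q', l++,r--
l=4 r=14: 'q'=='q', l++,r--
l=5 r=13: 'n'=='n', l++,r--
l=6 r=12: 'o'=='o', l++,r--
l=7 r=11: 'r'!='p', stop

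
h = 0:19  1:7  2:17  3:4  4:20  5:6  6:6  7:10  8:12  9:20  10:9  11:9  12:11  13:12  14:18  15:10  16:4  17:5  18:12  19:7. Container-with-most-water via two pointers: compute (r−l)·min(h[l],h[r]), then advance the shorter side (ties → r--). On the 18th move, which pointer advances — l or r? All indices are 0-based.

r

l=0 r=19: min(19,7)*19=133 best=133 *, r--
l=0 r=18: min(19,12)*18=216 best=216 *, r--
l=0 r=17: min(19,5)*17=85 best=216, r--
l=0 r=16: min(19,4)*16=64 best=216, r--
l=0 r=15: min(19,10)*15=150 best=216, r--
l=0 r=14: min(19,18)*14=252 best=252 *, r--
l=0 r=13: min(19,12)*13=156 best=252, r--
l=0 r=12: min(19,11)*12=132 best=252, r--
l=0 r=11: min(19,9)*11=99 best=252, r--
l=0 r=10: min(19,9)*10=90 best=252, r--
l=0 r=9: min(19,20)*9=171 best=252, l++
l=1 r=9: min(7,20)*8=56 best=252, l++
l=2 r=9: min(17,20)*7=119 best=252, l++
l=3 r=9: min(4,20)*6=24 best=252, l++
l=4 r=9: min(20,20)*5=100 best=252, r--
l=4 r=8: min(20,12)*4=48 best=252, r--
l=4 r=7: min(20,10)*3=30 best=252, r--
l=4 r=6: min(20,6)*2=12 best=252, r--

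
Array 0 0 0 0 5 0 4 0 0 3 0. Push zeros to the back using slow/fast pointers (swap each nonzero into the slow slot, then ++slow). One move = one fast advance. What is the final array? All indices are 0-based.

(s=0,f=0) a[fast]=0 → fast++
(s=0,f=1) a[fast]=0 → fast++
(s=0,f=2) a[fast]=0 → fast++
(s=0,f=3) a[fast]=0 → fast++
(s=0,f=4) a[fast]=5≠0 swap→a[0]=5 → slow++,fast++
(s=1,f=5) a[fast]=0 → fast++
(s=1,f=6) a[fast]=4≠0 swap→a[1]=4 → slow++,fast++
(s=2,f=7) a[fast]=0 → fast++
(s=2,f=8) a[fast]=0 → fast++
(s=2,f=9) a[fast]=3≠0 swap→a[2]=3 → slow++,fast++
(s=3,f=10) a[fast]=0 → fast++

[5, 4, 3, 0, 0, 0, 0, 0, 0, 0, 0]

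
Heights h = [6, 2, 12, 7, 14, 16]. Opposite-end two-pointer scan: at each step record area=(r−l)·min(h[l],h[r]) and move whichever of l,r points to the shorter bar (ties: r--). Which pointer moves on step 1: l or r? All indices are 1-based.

[1,6] min(6,16)*5=30 best=30 * → l++

l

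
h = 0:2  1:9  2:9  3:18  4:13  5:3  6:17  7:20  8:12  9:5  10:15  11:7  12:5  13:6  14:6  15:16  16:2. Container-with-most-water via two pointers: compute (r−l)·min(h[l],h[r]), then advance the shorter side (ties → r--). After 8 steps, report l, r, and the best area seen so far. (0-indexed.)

[0,16] min(2,2)*16=32 best=32 * → r--
[0,15] min(2,16)*15=30 best=32 → l++
[1,15] min(9,16)*14=126 best=126 * → l++
[2,15] min(9,16)*13=117 best=126 → l++
[3,15] min(18,16)*12=192 best=192 * → r--
[3,14] min(18,6)*11=66 best=192 → r--
[3,13] min(18,6)*10=60 best=192 → r--
[3,12] min(18,5)*9=45 best=192 → r--

l=3, r=11, best area=192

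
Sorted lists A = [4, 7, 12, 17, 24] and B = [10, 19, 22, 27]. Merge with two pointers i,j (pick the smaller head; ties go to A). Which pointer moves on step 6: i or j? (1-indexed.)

j

[i=1,j=1] A[i]=4<=B[j]=10 take 4 → i++
[i=2,j=1] A[i]=7<=B[j]=10 take 7 → i++
[i=3,j=1] A[i]=12>B[j]=10 take 10 → j++
[i=3,j=2] A[i]=12<=B[j]=19 take 12 → i++
[i=4,j=2] A[i]=17<=B[j]=19 take 17 → i++
[i=5,j=2] A[i]=24>B[j]=19 take 19 → j++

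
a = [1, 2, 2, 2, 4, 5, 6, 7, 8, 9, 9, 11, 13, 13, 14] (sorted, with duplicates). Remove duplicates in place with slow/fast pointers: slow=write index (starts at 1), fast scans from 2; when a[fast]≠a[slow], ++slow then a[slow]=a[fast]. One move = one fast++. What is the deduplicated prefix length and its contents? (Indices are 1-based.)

(s=1,f=2) a[fast]=2≠a[slow]=1 write a[2]=2 → slow++,fast++
(s=2,f=3) a[fast]=2=a[slow] dup → fast++
(s=2,f=4) a[fast]=2=a[slow] dup → fast++
(s=2,f=5) a[fast]=4≠a[slow]=2 write a[3]=4 → slow++,fast++
(s=3,f=6) a[fast]=5≠a[slow]=4 write a[4]=5 → slow++,fast++
(s=4,f=7) a[fast]=6≠a[slow]=5 write a[5]=6 → slow++,fast++
(s=5,f=8) a[fast]=7≠a[slow]=6 write a[6]=7 → slow++,fast++
(s=6,f=9) a[fast]=8≠a[slow]=7 write a[7]=8 → slow++,fast++
(s=7,f=10) a[fast]=9≠a[slow]=8 write a[8]=9 → slow++,fast++
(s=8,f=11) a[fast]=9=a[slow] dup → fast++
(s=8,f=12) a[fast]=11≠a[slow]=9 write a[9]=11 → slow++,fast++
(s=9,f=13) a[fast]=13≠a[slow]=11 write a[10]=13 → slow++,fast++
(s=10,f=14) a[fast]=13=a[slow] dup → fast++
(s=10,f=15) a[fast]=14≠a[slow]=13 write a[11]=14 → slow++,fast++

length 11; prefix = [1, 2, 4, 5, 6, 7, 8, 9, 11, 13, 14]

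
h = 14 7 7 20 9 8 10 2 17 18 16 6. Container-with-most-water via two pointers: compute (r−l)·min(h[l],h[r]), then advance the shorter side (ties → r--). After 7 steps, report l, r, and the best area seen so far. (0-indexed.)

l=0 r=11: min(14,6)*11=66 best=66 *, r--
l=0 r=10: min(14,16)*10=140 best=140 *, l++
l=1 r=10: min(7,16)*9=63 best=140, l++
l=2 r=10: min(7,16)*8=56 best=140, l++
l=3 r=10: min(20,16)*7=112 best=140, r--
l=3 r=9: min(20,18)*6=108 best=140, r--
l=3 r=8: min(20,17)*5=85 best=140, r--

l=3, r=7, best area=140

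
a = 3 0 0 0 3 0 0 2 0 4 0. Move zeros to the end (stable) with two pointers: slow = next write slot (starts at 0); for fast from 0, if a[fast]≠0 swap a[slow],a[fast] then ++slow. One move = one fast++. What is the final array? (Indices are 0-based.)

[3, 3, 2, 4, 0, 0, 0, 0, 0, 0, 0]

(s=0,f=0) a[fast]=3≠0 swap→a[0]=3 → slow++,fast++
(s=1,f=1) a[fast]=0 → fast++
(s=1,f=2) a[fast]=0 → fast++
(s=1,f=3) a[fast]=0 → fast++
(s=1,f=4) a[fast]=3≠0 swap→a[1]=3 → slow++,fast++
(s=2,f=5) a[fast]=0 → fast++
(s=2,f=6) a[fast]=0 → fast++
(s=2,f=7) a[fast]=2≠0 swap→a[2]=2 → slow++,fast++
(s=3,f=8) a[fast]=0 → fast++
(s=3,f=9) a[fast]=4≠0 swap→a[3]=4 → slow++,fast++
(s=4,f=10) a[fast]=0 → fast++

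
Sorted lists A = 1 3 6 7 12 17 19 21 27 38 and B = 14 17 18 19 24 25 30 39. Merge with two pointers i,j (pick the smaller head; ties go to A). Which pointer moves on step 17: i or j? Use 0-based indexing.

[i=0,j=0] A[i]=1<=B[j]=14 take 1 → i++
[i=1,j=0] A[i]=3<=B[j]=14 take 3 → i++
[i=2,j=0] A[i]=6<=B[j]=14 take 6 → i++
[i=3,j=0] A[i]=7<=B[j]=14 take 7 → i++
[i=4,j=0] A[i]=12<=B[j]=14 take 12 → i++
[i=5,j=0] A[i]=17>B[j]=14 take 14 → j++
[i=5,j=1] A[i]=17<=B[j]=17 take 17 → i++
[i=6,j=1] A[i]=19>B[j]=17 take 17 → j++
[i=6,j=2] A[i]=19>B[j]=18 take 18 → j++
[i=6,j=3] A[i]=19<=B[j]=19 take 19 → i++
[i=7,j=3] A[i]=21>B[j]=19 take 19 → j++
[i=7,j=4] A[i]=21<=B[j]=24 take 21 → i++
[i=8,j=4] A[i]=27>B[j]=24 take 24 → j++
[i=8,j=5] A[i]=27>B[j]=25 take 25 → j++
[i=8,j=6] A[i]=27<=B[j]=30 take 27 → i++
[i=9,j=6] A[i]=38>B[j]=30 take 30 → j++
[i=9,j=7] A[i]=38<=B[j]=39 take 38 → i++

i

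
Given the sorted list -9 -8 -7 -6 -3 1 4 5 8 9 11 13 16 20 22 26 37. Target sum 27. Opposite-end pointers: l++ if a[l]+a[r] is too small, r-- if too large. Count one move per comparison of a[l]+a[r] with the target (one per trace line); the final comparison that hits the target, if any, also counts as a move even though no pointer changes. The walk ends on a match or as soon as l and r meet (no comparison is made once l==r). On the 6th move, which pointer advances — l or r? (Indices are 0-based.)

l

l=0 r=16: -9+37=28 >27, r--
l=0 r=15: -9+26=17 <27, l++
l=1 r=15: -8+26=18 <27, l++
l=2 r=15: -7+26=19 <27, l++
l=3 r=15: -6+26=20 <27, l++
l=4 r=15: -3+26=23 <27, l++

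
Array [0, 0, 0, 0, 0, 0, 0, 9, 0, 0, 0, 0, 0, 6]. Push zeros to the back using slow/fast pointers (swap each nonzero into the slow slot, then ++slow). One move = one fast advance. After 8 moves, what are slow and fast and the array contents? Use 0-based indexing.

slow=1, fast=8, a=[9, 0, 0, 0, 0, 0, 0, 0, 0, 0, 0, 0, 0, 6]

(s=0,f=0) a[fast]=0 → fast++
(s=0,f=1) a[fast]=0 → fast++
(s=0,f=2) a[fast]=0 → fast++
(s=0,f=3) a[fast]=0 → fast++
(s=0,f=4) a[fast]=0 → fast++
(s=0,f=5) a[fast]=0 → fast++
(s=0,f=6) a[fast]=0 → fast++
(s=0,f=7) a[fast]=9≠0 swap→a[0]=9 → slow++,fast++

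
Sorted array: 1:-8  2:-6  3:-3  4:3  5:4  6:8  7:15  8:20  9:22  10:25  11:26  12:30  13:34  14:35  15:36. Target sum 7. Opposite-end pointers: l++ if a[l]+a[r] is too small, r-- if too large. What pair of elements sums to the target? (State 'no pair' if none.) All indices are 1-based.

(-8, 15)

l=1 r=15: -8+36=28 >7, r--
l=1 r=14: -8+35=27 >7, r--
l=1 r=13: -8+34=26 >7, r--
l=1 r=12: -8+30=22 >7, r--
l=1 r=11: -8+26=18 >7, r--
l=1 r=10: -8+25=17 >7, r--
l=1 r=9: -8+22=14 >7, r--
l=1 r=8: -8+20=12 >7, r--
l=1 r=7: -8+15=7, found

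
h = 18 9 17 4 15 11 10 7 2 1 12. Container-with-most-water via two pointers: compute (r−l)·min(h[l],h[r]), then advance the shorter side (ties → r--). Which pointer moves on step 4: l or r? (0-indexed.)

l=0 r=10: min(18,12)*10=120 best=120 *, r--
l=0 r=9: min(18,1)*9=9 best=120, r--
l=0 r=8: min(18,2)*8=16 best=120, r--
l=0 r=7: min(18,7)*7=49 best=120, r--

r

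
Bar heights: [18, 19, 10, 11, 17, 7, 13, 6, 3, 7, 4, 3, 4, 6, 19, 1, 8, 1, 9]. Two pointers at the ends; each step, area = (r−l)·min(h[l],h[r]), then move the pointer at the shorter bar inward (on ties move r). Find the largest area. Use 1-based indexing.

max area = 252

[1,19] min(18,9)*18=162 best=162 * → r--
[1,18] min(18,1)*17=17 best=162 → r--
[1,17] min(18,8)*16=128 best=162 → r--
[1,16] min(18,1)*15=15 best=162 → r--
[1,15] min(18,19)*14=252 best=252 * → l++
[2,15] min(19,19)*13=247 best=252 → r--
[2,14] min(19,6)*12=72 best=252 → r--
[2,13] min(19,4)*11=44 best=252 → r--
[2,12] min(19,3)*10=30 best=252 → r--
[2,11] min(19,4)*9=36 best=252 → r--
[2,10] min(19,7)*8=56 best=252 → r--
[2,9] min(19,3)*7=21 best=252 → r--
[2,8] min(19,6)*6=36 best=252 → r--
[2,7] min(19,13)*5=65 best=252 → r--
[2,6] min(19,7)*4=28 best=252 → r--
[2,5] min(19,17)*3=51 best=252 → r--
[2,4] min(19,11)*2=22 best=252 → r--
[2,3] min(19,10)*1=10 best=252 → r--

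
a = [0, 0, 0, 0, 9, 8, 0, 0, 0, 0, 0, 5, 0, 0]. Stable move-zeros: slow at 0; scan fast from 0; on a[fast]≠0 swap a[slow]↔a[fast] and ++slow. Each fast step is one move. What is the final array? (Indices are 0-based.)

[9, 8, 5, 0, 0, 0, 0, 0, 0, 0, 0, 0, 0, 0]

(s=0,f=0) a[fast]=0 → fast++
(s=0,f=1) a[fast]=0 → fast++
(s=0,f=2) a[fast]=0 → fast++
(s=0,f=3) a[fast]=0 → fast++
(s=0,f=4) a[fast]=9≠0 swap→a[0]=9 → slow++,fast++
(s=1,f=5) a[fast]=8≠0 swap→a[1]=8 → slow++,fast++
(s=2,f=6) a[fast]=0 → fast++
(s=2,f=7) a[fast]=0 → fast++
(s=2,f=8) a[fast]=0 → fast++
(s=2,f=9) a[fast]=0 → fast++
(s=2,f=10) a[fast]=0 → fast++
(s=2,f=11) a[fast]=5≠0 swap→a[2]=5 → slow++,fast++
(s=3,f=12) a[fast]=0 → fast++
(s=3,f=13) a[fast]=0 → fast++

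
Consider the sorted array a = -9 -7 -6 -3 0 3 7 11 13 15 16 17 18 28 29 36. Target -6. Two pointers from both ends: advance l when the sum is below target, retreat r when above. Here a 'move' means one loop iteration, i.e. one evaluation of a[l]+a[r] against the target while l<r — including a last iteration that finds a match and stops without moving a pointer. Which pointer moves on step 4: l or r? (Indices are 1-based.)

[1,16] -9+36=27 >-6 → r--
[1,15] -9+29=20 >-6 → r--
[1,14] -9+28=19 >-6 → r--
[1,13] -9+18=9 >-6 → r--

r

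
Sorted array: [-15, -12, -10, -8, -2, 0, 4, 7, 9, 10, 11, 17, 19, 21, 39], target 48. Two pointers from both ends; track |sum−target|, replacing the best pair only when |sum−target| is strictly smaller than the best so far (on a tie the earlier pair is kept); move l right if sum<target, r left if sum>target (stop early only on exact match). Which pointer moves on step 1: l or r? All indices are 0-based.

l

l=0 r=14: -15+39=24 d=24 *, l++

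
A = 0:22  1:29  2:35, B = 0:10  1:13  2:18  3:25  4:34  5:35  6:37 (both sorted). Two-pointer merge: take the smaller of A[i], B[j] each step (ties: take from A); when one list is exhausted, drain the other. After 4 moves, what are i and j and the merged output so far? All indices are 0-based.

[i=0,j=0] A[i]=22>B[j]=10 take 10 → j++
[i=0,j=1] A[i]=22>B[j]=13 take 13 → j++
[i=0,j=2] A[i]=22>B[j]=18 take 18 → j++
[i=0,j=3] A[i]=22<=B[j]=25 take 22 → i++

i=1, j=3, merged so far=[10, 13, 18, 22]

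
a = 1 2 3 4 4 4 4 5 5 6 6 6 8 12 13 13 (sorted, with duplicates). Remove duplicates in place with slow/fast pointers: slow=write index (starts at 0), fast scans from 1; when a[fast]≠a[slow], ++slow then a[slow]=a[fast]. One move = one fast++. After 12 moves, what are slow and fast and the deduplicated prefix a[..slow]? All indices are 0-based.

slow=6, fast=13, prefix=[1, 2, 3, 4, 5, 6, 8]

(s=0,f=1) a[fast]=2≠a[slow]=1 write a[1]=2 → slow++,fast++
(s=1,f=2) a[fast]=3≠a[slow]=2 write a[2]=3 → slow++,fast++
(s=2,f=3) a[fast]=4≠a[slow]=3 write a[3]=4 → slow++,fast++
(s=3,f=4) a[fast]=4=a[slow] dup → fast++
(s=3,f=5) a[fast]=4=a[slow] dup → fast++
(s=3,f=6) a[fast]=4=a[slow] dup → fast++
(s=3,f=7) a[fast]=5≠a[slow]=4 write a[4]=5 → slow++,fast++
(s=4,f=8) a[fast]=5=a[slow] dup → fast++
(s=4,f=9) a[fast]=6≠a[slow]=5 write a[5]=6 → slow++,fast++
(s=5,f=10) a[fast]=6=a[slow] dup → fast++
(s=5,f=11) a[fast]=6=a[slow] dup → fast++
(s=5,f=12) a[fast]=8≠a[slow]=6 write a[6]=8 → slow++,fast++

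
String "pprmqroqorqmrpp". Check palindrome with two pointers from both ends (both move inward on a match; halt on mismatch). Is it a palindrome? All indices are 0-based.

palindrome

l=0 r=14: 'p'=='p', l++,r--
l=1 r=13: 'p'=='p', l++,r--
l=2 r=12: 'r'=='r', l++,r--
l=3 r=11: 'm'=='m', l++,r--
l=4 r=10: 'q'=='q', l++,r--
l=5 r=9: 'r'=='r', l++,r--
l=6 r=8: 'o'=='o', l++,r--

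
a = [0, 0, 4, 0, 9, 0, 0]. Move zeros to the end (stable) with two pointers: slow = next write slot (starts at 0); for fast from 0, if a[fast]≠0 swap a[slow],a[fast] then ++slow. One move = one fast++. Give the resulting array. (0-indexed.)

(s=0,f=0) a[fast]=0 → fast++
(s=0,f=1) a[fast]=0 → fast++
(s=0,f=2) a[fast]=4≠0 swap→a[0]=4 → slow++,fast++
(s=1,f=3) a[fast]=0 → fast++
(s=1,f=4) a[fast]=9≠0 swap→a[1]=9 → slow++,fast++
(s=2,f=5) a[fast]=0 → fast++
(s=2,f=6) a[fast]=0 → fast++

[4, 9, 0, 0, 0, 0, 0]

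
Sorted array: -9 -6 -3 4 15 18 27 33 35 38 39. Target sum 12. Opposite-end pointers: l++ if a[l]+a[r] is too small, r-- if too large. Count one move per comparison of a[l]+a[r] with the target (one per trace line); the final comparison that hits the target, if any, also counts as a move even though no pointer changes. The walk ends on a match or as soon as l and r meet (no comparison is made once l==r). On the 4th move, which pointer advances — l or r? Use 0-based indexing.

[0,10] -9+39=30 >12 → r--
[0,9] -9+38=29 >12 → r--
[0,8] -9+35=26 >12 → r--
[0,7] -9+33=24 >12 → r--

r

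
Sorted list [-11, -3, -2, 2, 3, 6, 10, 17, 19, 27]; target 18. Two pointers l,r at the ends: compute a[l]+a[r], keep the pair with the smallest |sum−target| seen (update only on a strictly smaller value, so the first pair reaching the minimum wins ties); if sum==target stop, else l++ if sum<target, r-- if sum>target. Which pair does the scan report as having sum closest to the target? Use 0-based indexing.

[0,9] -11+27=16 d=2 * → l++
[1,9] -3+27=24 d=6 → r--
[1,8] -3+19=16 d=2 → l++
[2,8] -2+19=17 d=1 * → l++
[3,8] 2+19=21 d=3 → r--
[3,7] 2+17=19 d=1 → r--
[3,6] 2+10=12 d=6 → l++
[4,6] 3+10=13 d=5 → l++
[5,6] 6+10=16 d=2 → l++

pair (-2, 19) with sum 17 (|Δ|=1)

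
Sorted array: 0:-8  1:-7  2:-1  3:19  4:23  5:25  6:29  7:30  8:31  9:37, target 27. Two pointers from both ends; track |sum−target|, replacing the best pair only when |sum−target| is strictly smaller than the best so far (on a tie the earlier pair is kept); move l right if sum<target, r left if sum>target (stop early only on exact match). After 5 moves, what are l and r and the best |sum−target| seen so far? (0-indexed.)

l=2, r=6, best |Δ|=2

[0,9] -8+37=29 d=2 * → r--
[0,8] -8+31=23 d=4 → l++
[1,8] -7+31=24 d=3 → l++
[2,8] -1+31=30 d=3 → r--
[2,7] -1+30=29 d=2 → r--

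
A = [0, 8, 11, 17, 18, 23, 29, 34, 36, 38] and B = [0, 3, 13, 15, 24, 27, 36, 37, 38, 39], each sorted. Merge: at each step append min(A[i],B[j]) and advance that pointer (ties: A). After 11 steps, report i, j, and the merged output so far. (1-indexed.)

i=1 j=1: A[i]=0<=B[j]=0 take 0, i++
i=2 j=1: A[i]=8>B[j]=0 take 0, j++
i=2 j=2: A[i]=8>B[j]=3 take 3, j++
i=2 j=3: A[i]=8<=B[j]=13 take 8, i++
i=3 j=3: A[i]=11<=B[j]=13 take 11, i++
i=4 j=3: A[i]=17>B[j]=13 take 13, j++
i=4 j=4: A[i]=17>B[j]=15 take 15, j++
i=4 j=5: A[i]=17<=B[j]=24 take 17, i++
i=5 j=5: A[i]=18<=B[j]=24 take 18, i++
i=6 j=5: A[i]=23<=B[j]=24 take 23, i++
i=7 j=5: A[i]=29>B[j]=24 take 24, j++

i=7, j=6, merged so far=[0, 0, 3, 8, 11, 13, 15, 17, 18, 23, 24]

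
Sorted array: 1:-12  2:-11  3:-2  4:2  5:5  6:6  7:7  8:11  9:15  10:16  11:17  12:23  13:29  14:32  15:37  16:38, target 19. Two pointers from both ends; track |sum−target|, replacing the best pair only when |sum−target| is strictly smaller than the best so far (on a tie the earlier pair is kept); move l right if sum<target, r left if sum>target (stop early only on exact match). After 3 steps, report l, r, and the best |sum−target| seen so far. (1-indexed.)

l=1, r=13, best |Δ|=1

l=1 r=16: -12+38=26 d=7 *, r--
l=1 r=15: -12+37=25 d=6 *, r--
l=1 r=14: -12+32=20 d=1 *, r--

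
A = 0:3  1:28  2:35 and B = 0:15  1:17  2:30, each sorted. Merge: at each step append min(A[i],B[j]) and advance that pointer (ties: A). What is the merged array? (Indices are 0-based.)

[3, 15, 17, 28, 30, 35]

i=0 j=0: A[i]=3<=B[j]=15 take 3, i++
i=1 j=0: A[i]=28>B[j]=15 take 15, j++
i=1 j=1: A[i]=28>B[j]=17 take 17, j++
i=1 j=2: A[i]=28<=B[j]=30 take 28, i++
i=2 j=2: A[i]=35>B[j]=30 take 30, j++
i=2 j=3: B done, take A[i]=35, i++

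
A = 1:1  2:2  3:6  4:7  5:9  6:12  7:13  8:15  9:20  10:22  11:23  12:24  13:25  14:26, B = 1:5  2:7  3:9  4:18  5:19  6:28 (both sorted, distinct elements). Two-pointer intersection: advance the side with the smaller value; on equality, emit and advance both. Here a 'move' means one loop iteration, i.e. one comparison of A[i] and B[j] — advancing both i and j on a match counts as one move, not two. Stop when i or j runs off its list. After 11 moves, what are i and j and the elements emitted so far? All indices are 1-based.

i=9, j=6, emitted=[7, 9]

i=1 j=1: 1<5, i++
i=2 j=1: 2<5, i++
i=3 j=1: 6>5, j++
i=3 j=2: 6<7, i++
i=4 j=2: 7==7 emit, i++,j++
i=5 j=3: 9==9 emit, i++,j++
i=6 j=4: 12<18, i++
i=7 j=4: 13<18, i++
i=8 j=4: 15<18, i++
i=9 j=4: 20>18, j++
i=9 j=5: 20>19, j++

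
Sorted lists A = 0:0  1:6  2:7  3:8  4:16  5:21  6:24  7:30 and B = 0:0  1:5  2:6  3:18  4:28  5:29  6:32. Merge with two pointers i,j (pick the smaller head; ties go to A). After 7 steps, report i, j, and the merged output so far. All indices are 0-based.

i=0 j=0: A[i]=0<=B[j]=0 take 0, i++
i=1 j=0: A[i]=6>B[j]=0 take 0, j++
i=1 j=1: A[i]=6>B[j]=5 take 5, j++
i=1 j=2: A[i]=6<=B[j]=6 take 6, i++
i=2 j=2: A[i]=7>B[j]=6 take 6, j++
i=2 j=3: A[i]=7<=B[j]=18 take 7, i++
i=3 j=3: A[i]=8<=B[j]=18 take 8, i++

i=4, j=3, merged so far=[0, 0, 5, 6, 6, 7, 8]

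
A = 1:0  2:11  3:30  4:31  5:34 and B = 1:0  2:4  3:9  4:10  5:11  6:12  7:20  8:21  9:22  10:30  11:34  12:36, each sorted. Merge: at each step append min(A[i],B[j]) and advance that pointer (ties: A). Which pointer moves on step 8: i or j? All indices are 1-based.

j

[i=1,j=1] A[i]=0<=B[j]=0 take 0 → i++
[i=2,j=1] A[i]=11>B[j]=0 take 0 → j++
[i=2,j=2] A[i]=11>B[j]=4 take 4 → j++
[i=2,j=3] A[i]=11>B[j]=9 take 9 → j++
[i=2,j=4] A[i]=11>B[j]=10 take 10 → j++
[i=2,j=5] A[i]=11<=B[j]=11 take 11 → i++
[i=3,j=5] A[i]=30>B[j]=11 take 11 → j++
[i=3,j=6] A[i]=30>B[j]=12 take 12 → j++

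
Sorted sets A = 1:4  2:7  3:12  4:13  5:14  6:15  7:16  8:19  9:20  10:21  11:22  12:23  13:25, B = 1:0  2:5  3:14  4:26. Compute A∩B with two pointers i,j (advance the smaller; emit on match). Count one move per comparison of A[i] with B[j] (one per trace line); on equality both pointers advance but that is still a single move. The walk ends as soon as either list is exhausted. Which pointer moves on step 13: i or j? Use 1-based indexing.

i

[i=1,j=1] 4>0 → j++
[i=1,j=2] 4<5 → i++
[i=2,j=2] 7>5 → j++
[i=2,j=3] 7<14 → i++
[i=3,j=3] 12<14 → i++
[i=4,j=3] 13<14 → i++
[i=5,j=3] 14==14 emit → i++,j++
[i=6,j=4] 15<26 → i++
[i=7,j=4] 16<26 → i++
[i=8,j=4] 19<26 → i++
[i=9,j=4] 20<26 → i++
[i=10,j=4] 21<26 → i++
[i=11,j=4] 22<26 → i++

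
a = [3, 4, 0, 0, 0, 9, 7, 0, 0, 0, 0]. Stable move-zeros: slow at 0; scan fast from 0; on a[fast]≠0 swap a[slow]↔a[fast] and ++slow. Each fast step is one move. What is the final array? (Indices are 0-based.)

slow=0 fast=0: a[fast]=3≠0 swap→a[0]=3, slow++,fast++
slow=1 fast=1: a[fast]=4≠0 swap→a[1]=4, slow++,fast++
slow=2 fast=2: a[fast]=0, fast++
slow=2 fast=3: a[fast]=0, fast++
slow=2 fast=4: a[fast]=0, fast++
slow=2 fast=5: a[fast]=9≠0 swap→a[2]=9, slow++,fast++
slow=3 fast=6: a[fast]=7≠0 swap→a[3]=7, slow++,fast++
slow=4 fast=7: a[fast]=0, fast++
slow=4 fast=8: a[fast]=0, fast++
slow=4 fast=9: a[fast]=0, fast++
slow=4 fast=10: a[fast]=0, fast++

[3, 4, 9, 7, 0, 0, 0, 0, 0, 0, 0]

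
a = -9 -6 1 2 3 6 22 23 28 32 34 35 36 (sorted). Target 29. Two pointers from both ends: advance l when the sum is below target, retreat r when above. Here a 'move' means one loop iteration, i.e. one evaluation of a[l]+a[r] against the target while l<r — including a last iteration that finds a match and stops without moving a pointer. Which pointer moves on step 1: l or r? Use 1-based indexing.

l

[1,13] -9+36=27 <29 → l++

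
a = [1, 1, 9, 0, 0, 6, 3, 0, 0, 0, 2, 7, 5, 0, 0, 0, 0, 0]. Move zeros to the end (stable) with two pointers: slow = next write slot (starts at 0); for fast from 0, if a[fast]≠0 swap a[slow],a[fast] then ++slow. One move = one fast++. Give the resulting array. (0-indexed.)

(s=0,f=0) a[fast]=1≠0 swap→a[0]=1 → slow++,fast++
(s=1,f=1) a[fast]=1≠0 swap→a[1]=1 → slow++,fast++
(s=2,f=2) a[fast]=9≠0 swap→a[2]=9 → slow++,fast++
(s=3,f=3) a[fast]=0 → fast++
(s=3,f=4) a[fast]=0 → fast++
(s=3,f=5) a[fast]=6≠0 swap→a[3]=6 → slow++,fast++
(s=4,f=6) a[fast]=3≠0 swap→a[4]=3 → slow++,fast++
(s=5,f=7) a[fast]=0 → fast++
(s=5,f=8) a[fast]=0 → fast++
(s=5,f=9) a[fast]=0 → fast++
(s=5,f=10) a[fast]=2≠0 swap→a[5]=2 → slow++,fast++
(s=6,f=11) a[fast]=7≠0 swap→a[6]=7 → slow++,fast++
(s=7,f=12) a[fast]=5≠0 swap→a[7]=5 → slow++,fast++
(s=8,f=13) a[fast]=0 → fast++
(s=8,f=14) a[fast]=0 → fast++
(s=8,f=15) a[fast]=0 → fast++
(s=8,f=16) a[fast]=0 → fast++
(s=8,f=17) a[fast]=0 → fast++

[1, 1, 9, 6, 3, 2, 7, 5, 0, 0, 0, 0, 0, 0, 0, 0, 0, 0]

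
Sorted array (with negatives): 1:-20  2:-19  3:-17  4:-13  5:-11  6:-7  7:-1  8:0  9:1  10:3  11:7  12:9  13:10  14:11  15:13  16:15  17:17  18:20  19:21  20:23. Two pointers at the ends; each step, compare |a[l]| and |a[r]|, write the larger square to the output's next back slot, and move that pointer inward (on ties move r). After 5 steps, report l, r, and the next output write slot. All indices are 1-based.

l=3, r=17, next write slot=15

l=1 r=20: |-20|<=|23| out[20]=529, r--
l=1 r=19: |-20|<=|21| out[19]=441, r--
l=1 r=18: |-20|<=|20| out[18]=400, r--
l=1 r=17: |-20|>|17| out[17]=400, l++
l=2 r=17: |-19|>|17| out[16]=361, l++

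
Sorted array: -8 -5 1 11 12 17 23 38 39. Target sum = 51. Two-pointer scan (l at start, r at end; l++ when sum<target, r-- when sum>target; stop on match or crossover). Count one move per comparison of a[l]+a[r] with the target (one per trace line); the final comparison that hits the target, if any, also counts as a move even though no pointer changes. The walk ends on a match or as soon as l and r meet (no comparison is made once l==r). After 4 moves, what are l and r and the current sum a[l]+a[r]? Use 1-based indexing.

l=5, r=9, sum=51

l=1 r=9: -8+39=31 <51, l++
l=2 r=9: -5+39=34 <51, l++
l=3 r=9: 1+39=40 <51, l++
l=4 r=9: 11+39=50 <51, l++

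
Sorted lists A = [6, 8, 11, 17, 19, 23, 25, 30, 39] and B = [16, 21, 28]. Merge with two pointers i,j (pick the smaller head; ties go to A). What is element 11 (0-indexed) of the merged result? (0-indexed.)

merged[11] = 39

i=0 j=0: A[i]=6<=B[j]=16 take 6, i++
i=1 j=0: A[i]=8<=B[j]=16 take 8, i++
i=2 j=0: A[i]=11<=B[j]=16 take 11, i++
i=3 j=0: A[i]=17>B[j]=16 take 16, j++
i=3 j=1: A[i]=17<=B[j]=21 take 17, i++
i=4 j=1: A[i]=19<=B[j]=21 take 19, i++
i=5 j=1: A[i]=23>B[j]=21 take 21, j++
i=5 j=2: A[i]=23<=B[j]=28 take 23, i++
i=6 j=2: A[i]=25<=B[j]=28 take 25, i++
i=7 j=2: A[i]=30>B[j]=28 take 28, j++
i=7 j=3: B done, take A[i]=30, i++
i=8 j=3: B done, take A[i]=39, i++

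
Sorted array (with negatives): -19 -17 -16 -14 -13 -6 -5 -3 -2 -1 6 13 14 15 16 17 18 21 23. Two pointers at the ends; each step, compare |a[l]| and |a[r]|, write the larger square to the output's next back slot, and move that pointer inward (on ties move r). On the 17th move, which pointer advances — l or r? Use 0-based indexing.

l

l=0 r=18: |-19|<=|23| out[18]=529, r--
l=0 r=17: |-19|<=|21| out[17]=441, r--
l=0 r=16: |-19|>|18| out[16]=361, l++
l=1 r=16: |-17|<=|18| out[15]=324, r--
l=1 r=15: |-17|<=|17| out[14]=289, r--
l=1 r=14: |-17|>|16| out[13]=289, l++
l=2 r=14: |-16|<=|16| out[12]=256, r--
l=2 r=13: |-16|>|15| out[11]=256, l++
l=3 r=13: |-14|<=|15| out[10]=225, r--
l=3 r=12: |-14|<=|14| out[9]=196, r--
l=3 r=11: |-14|>|13| out[8]=196, l++
l=4 r=11: |-13|<=|13| out[7]=169, r--
l=4 r=10: |-13|>|6| out[6]=169, l++
l=5 r=10: |-6|<=|6| out[5]=36, r--
l=5 r=9: |-6|>|-1| out[4]=36, l++
l=6 r=9: |-5|>|-1| out[3]=25, l++
l=7 r=9: |-3|>|-1| out[2]=9, l++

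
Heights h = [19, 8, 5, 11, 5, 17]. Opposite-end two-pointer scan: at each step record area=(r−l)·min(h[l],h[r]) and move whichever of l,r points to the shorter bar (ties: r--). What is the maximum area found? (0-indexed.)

l=0 r=5: min(19,17)*5=85 best=85 *, r--
l=0 r=4: min(19,5)*4=20 best=85, r--
l=0 r=3: min(19,11)*3=33 best=85, r--
l=0 r=2: min(19,5)*2=10 best=85, r--
l=0 r=1: min(19,8)*1=8 best=85, r--

max area = 85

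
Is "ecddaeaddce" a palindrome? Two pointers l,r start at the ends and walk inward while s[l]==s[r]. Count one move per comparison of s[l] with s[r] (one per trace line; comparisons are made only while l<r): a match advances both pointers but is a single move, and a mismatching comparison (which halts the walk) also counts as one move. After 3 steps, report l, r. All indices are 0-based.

l=3, r=7

l=0 r=10: 'e'=='e', l++,r--
l=1 r=9: 'c'=='c', l++,r--
l=2 r=8: 'd'=='d', l++,r--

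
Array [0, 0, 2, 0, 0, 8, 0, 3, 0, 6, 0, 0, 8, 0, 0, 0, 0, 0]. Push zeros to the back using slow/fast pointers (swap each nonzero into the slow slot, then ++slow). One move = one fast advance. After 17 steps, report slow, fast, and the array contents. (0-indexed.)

slow=5, fast=17, a=[2, 8, 3, 6, 8, 0, 0, 0, 0, 0, 0, 0, 0, 0, 0, 0, 0, 0]

slow=0 fast=0: a[fast]=0, fast++
slow=0 fast=1: a[fast]=0, fast++
slow=0 fast=2: a[fast]=2≠0 swap→a[0]=2, slow++,fast++
slow=1 fast=3: a[fast]=0, fast++
slow=1 fast=4: a[fast]=0, fast++
slow=1 fast=5: a[fast]=8≠0 swap→a[1]=8, slow++,fast++
slow=2 fast=6: a[fast]=0, fast++
slow=2 fast=7: a[fast]=3≠0 swap→a[2]=3, slow++,fast++
slow=3 fast=8: a[fast]=0, fast++
slow=3 fast=9: a[fast]=6≠0 swap→a[3]=6, slow++,fast++
slow=4 fast=10: a[fast]=0, fast++
slow=4 fast=11: a[fast]=0, fast++
slow=4 fast=12: a[fast]=8≠0 swap→a[4]=8, slow++,fast++
slow=5 fast=13: a[fast]=0, fast++
slow=5 fast=14: a[fast]=0, fast++
slow=5 fast=15: a[fast]=0, fast++
slow=5 fast=16: a[fast]=0, fast++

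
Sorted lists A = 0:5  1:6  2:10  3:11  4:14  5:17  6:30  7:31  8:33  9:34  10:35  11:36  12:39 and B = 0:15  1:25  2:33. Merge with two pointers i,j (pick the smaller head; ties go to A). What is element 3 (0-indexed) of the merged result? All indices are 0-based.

i=0 j=0: A[i]=5<=B[j]=15 take 5, i++
i=1 j=0: A[i]=6<=B[j]=15 take 6, i++
i=2 j=0: A[i]=10<=B[j]=15 take 10, i++
i=3 j=0: A[i]=11<=B[j]=15 take 11, i++
i=4 j=0: A[i]=14<=B[j]=15 take 14, i++
i=5 j=0: A[i]=17>B[j]=15 take 15, j++
i=5 j=1: A[i]=17<=B[j]=25 take 17, i++
i=6 j=1: A[i]=30>B[j]=25 take 25, j++
i=6 j=2: A[i]=30<=B[j]=33 take 30, i++
i=7 j=2: A[i]=31<=B[j]=33 take 31, i++
i=8 j=2: A[i]=33<=B[j]=33 take 33, i++
i=9 j=2: A[i]=34>B[j]=33 take 33, j++
i=9 j=3: B done, take A[i]=34, i++
i=10 j=3: B done, take A[i]=35, i++
i=11 j=3: B done, take A[i]=36, i++
i=12 j=3: B done, take A[i]=39, i++

merged[3] = 11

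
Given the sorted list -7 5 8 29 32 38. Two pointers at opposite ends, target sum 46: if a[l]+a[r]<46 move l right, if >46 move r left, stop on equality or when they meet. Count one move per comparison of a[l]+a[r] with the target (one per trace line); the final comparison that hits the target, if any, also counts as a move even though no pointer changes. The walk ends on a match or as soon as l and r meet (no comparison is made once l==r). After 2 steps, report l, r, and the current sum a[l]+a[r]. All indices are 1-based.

l=3, r=6, sum=46

[1,6] -7+38=31 <46 → l++
[2,6] 5+38=43 <46 → l++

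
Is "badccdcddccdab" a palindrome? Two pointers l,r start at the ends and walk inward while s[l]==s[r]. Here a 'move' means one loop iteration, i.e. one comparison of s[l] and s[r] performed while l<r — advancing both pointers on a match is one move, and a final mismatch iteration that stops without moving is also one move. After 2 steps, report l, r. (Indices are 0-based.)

l=0 r=13: 'b'=='b', l++,r--
l=1 r=12: 'a'=='a', l++,r--

l=2, r=11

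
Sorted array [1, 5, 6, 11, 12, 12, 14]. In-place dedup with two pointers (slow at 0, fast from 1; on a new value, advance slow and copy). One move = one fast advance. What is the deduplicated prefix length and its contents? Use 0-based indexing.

slow=0 fast=1: a[fast]=5≠a[slow]=1 write a[1]=5, slow++,fast++
slow=1 fast=2: a[fast]=6≠a[slow]=5 write a[2]=6, slow++,fast++
slow=2 fast=3: a[fast]=11≠a[slow]=6 write a[3]=11, slow++,fast++
slow=3 fast=4: a[fast]=12≠a[slow]=11 write a[4]=12, slow++,fast++
slow=4 fast=5: a[fast]=12=a[slow] dup, fast++
slow=4 fast=6: a[fast]=14≠a[slow]=12 write a[5]=14, slow++,fast++

length 6; prefix = [1, 5, 6, 11, 12, 14]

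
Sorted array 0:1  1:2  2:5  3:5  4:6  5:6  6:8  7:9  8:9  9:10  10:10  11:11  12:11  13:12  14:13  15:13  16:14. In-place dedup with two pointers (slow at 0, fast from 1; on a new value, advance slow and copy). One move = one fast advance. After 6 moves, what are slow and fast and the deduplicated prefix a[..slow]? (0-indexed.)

slow=0 fast=1: a[fast]=2≠a[slow]=1 write a[1]=2, slow++,fast++
slow=1 fast=2: a[fast]=5≠a[slow]=2 write a[2]=5, slow++,fast++
slow=2 fast=3: a[fast]=5=a[slow] dup, fast++
slow=2 fast=4: a[fast]=6≠a[slow]=5 write a[3]=6, slow++,fast++
slow=3 fast=5: a[fast]=6=a[slow] dup, fast++
slow=3 fast=6: a[fast]=8≠a[slow]=6 write a[4]=8, slow++,fast++

slow=4, fast=7, prefix=[1, 2, 5, 6, 8]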